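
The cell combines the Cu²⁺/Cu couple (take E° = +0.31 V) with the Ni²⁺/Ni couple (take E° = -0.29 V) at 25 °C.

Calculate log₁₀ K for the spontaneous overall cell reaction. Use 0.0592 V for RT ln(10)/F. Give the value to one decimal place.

20.3

Cathode: Cu²⁺/Cu; anode: Ni²⁺/Ni. E°cell = +0.60 V, n = 2.
log K = nE°cell / 0.0592 = (2)(+0.60) / 0.0592 = 20.3.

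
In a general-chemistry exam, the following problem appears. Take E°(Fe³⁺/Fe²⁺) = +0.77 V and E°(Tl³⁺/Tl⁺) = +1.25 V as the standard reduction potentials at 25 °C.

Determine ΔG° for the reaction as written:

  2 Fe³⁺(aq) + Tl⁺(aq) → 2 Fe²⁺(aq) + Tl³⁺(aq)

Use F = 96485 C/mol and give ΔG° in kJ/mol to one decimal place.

As written, Fe³⁺/Fe²⁺ is reduced (cathode) and Tl³⁺/Tl⁺ is oxidised (anode), so E°cell = (+0.77) − (+1.25) = -0.48 V.
Balancing electrons gives n = 2.
ΔG° = −nFE° = −(2)(96485)(-0.48) = 92,626 J = +92.6 kJ/mol.

+92.6 kJ/mol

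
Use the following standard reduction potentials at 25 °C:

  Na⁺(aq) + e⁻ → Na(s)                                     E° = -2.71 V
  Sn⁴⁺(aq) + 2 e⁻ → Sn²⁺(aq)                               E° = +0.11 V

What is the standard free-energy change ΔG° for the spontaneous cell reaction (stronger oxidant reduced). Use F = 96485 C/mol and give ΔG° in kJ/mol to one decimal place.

-544.2 kJ/mol

Sn⁴⁺/Sn²⁺ (E° = +0.11 V) is the cathode; Na⁺/Na (E° = -2.71 V) is the anode, so E°cell = +2.82 V.
Balancing electrons gives n = 2 (lcm of 2 and 1).
ΔG° = −nFE° = −(2)(96485)(+2.82) = -544,175 J = -544.2 kJ/mol.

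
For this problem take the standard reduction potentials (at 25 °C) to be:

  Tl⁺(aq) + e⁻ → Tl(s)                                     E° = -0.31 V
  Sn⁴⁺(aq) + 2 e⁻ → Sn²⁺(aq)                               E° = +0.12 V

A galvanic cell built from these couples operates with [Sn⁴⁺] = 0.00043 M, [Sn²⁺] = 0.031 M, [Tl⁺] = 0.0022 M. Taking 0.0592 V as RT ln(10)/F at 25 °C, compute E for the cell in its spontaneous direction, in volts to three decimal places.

Sn⁴⁺/Sn²⁺ is the cathode (higher E°), Tl⁺/Tl the anode: E°cell = +0.12 − (-0.31) = +0.43 V, n = 2.
Overall: Sn⁴⁺(aq) + 2 Tl(s) → Sn²⁺(aq) + 2 Tl⁺(aq)
Q = [Sn²⁺]·[Tl⁺]^2 / ([Sn⁴⁺]); log Q = -3.457.
E = E° − (0.0592/n) log Q = +0.43 − (0.0592/2)(-3.457) = +0.532 V.

+0.532 V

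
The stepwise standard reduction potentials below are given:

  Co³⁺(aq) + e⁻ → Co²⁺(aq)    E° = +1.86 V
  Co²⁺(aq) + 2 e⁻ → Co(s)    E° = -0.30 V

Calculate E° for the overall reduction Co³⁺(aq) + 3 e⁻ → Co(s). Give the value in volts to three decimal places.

+0.420 V

Since ΔG° = −nFE° is additive over sequential reductions, n₃E°₃ = n₁E°₁ + n₂E°₂.
E°₃ = (1×+1.86 + 2×-0.30) / 3 = (+1.260) / 3 = +0.420 V.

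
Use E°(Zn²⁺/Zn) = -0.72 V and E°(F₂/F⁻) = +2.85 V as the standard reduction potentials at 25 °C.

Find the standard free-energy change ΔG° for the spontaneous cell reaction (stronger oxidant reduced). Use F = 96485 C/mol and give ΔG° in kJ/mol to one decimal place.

-688.9 kJ/mol

F₂/F⁻ (E° = +2.85 V) is the cathode; Zn²⁺/Zn (E° = -0.72 V) is the anode, so E°cell = +3.57 V.
Balancing electrons gives n = 2 (lcm of 2 and 2).
ΔG° = −nFE° = −(2)(96485)(+3.57) = -688,903 J = -688.9 kJ/mol.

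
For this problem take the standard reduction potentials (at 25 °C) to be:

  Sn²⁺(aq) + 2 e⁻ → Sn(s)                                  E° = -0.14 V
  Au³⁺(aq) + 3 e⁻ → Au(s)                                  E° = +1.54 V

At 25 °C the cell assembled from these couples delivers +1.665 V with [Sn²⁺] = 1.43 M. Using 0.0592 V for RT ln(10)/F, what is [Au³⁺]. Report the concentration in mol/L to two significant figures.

Au³⁺/Au is the cathode, Sn²⁺/Sn the anode: E°cell = +1.68 V, n = 6.
Overall reaction: 2 Au³⁺(aq) + 3 Sn(s) → 2 Au(s) + 3 Sn²⁺(aq); Q = [Sn²⁺]^3/[Au³⁺]^2.
From E = E° − (0.0592/n) log Q: log Q = (E° − E)·n/0.0592 = (+1.68 − (+1.665))·6/0.0592 = 1.5203.
So 2·log[Au³⁺] = 3·log(1.43) − log Q = 0.4660 − (1.5203) = -1.0543; log[Au³⁺] = -1.0543 / 2 = -0.5272; [Au³⁺] = 10^(-0.5272) ≈ 0.30 M.

0.30 M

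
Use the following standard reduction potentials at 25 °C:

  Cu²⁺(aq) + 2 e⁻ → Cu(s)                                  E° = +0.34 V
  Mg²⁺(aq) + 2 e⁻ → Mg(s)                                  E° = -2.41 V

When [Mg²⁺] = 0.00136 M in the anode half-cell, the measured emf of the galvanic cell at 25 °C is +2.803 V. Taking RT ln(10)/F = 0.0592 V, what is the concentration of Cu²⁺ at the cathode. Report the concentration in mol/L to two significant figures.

Cu²⁺/Cu is the cathode, Mg²⁺/Mg the anode: E°cell = +2.75 V, n = 2.
Overall reaction: Cu²⁺(aq) + Mg(s) → Cu(s) + Mg²⁺(aq); Q = [Mg²⁺]^1/[Cu²⁺]^1.
From E = E° − (0.0592/n) log Q: log Q = (E° − E)·n/0.0592 = (+2.75 − (+2.803))·2/0.0592 = -1.7905.
So 1·log[Cu²⁺] = 1·log(0.00136) − log Q = -2.8665 − (-1.7905) = -1.0760; [Cu²⁺] = 10^(-1.0760) ≈ 0.084 M.

0.084 M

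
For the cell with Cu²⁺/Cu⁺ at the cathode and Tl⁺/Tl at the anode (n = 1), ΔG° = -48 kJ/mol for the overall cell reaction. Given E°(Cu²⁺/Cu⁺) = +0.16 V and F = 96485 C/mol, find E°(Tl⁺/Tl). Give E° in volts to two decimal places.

E°cell = −ΔG°/(nF) = −(-48×10³)/((1)(96485)) = +0.497 V.
Since Cu²⁺/Cu⁺ is the cathode and Tl⁺/Tl the anode, E°cell = E°(Cu²⁺/Cu⁺) − E°(Tl⁺/Tl).
So E°(Tl⁺/Tl) = E°(Cu²⁺/Cu⁺) − E°cell = (+0.16) − (+0.497) = -0.34 V.

-0.34 V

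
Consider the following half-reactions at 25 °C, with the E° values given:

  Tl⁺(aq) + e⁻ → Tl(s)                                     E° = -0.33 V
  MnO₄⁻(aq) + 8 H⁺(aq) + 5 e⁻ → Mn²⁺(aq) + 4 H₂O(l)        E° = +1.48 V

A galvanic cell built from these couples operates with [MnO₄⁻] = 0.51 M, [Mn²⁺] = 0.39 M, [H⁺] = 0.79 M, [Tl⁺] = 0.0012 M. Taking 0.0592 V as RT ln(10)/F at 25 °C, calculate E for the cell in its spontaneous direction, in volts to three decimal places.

MnO₄⁻/Mn²⁺ is the cathode (higher E°), Tl⁺/Tl the anode: E°cell = +1.48 − (-0.33) = +1.81 V, n = 5.
Overall: MnO₄⁻(aq) + 8 H⁺(aq) + 5 Tl(s) → Mn²⁺(aq) + 4 H₂O(l) + 5 Tl⁺(aq)
Q = [Mn²⁺]·[Tl⁺]^5 / ([MnO₄⁻]·[H⁺]^8); log Q = -13.902.
E = E° − (0.0592/n) log Q = +1.81 − (0.0592/5)(-13.902) = +1.975 V.

+1.975 V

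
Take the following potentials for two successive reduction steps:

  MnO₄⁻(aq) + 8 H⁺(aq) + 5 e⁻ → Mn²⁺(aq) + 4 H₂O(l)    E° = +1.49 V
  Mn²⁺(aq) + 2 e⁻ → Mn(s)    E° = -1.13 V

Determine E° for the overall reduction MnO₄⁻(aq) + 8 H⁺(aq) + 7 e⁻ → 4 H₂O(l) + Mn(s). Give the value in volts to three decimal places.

Adding the free-energy changes (−nFE°) of the two steps gives −n₃FE°₃ = −n₁FE°₁ − n₂FE°₂.
E°₃ = (5×+1.49 + 2×-1.13) / 7 = (+5.190) / 7 = +0.741 V.

+0.741 V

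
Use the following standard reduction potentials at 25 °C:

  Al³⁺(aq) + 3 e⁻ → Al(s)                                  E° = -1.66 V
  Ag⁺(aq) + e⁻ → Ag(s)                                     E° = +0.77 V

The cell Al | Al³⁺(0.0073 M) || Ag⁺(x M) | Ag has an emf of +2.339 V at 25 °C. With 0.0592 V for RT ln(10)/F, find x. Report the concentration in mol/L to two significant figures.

0.0056 M

Ag⁺/Ag is the cathode, Al³⁺/Al the anode: E°cell = +2.43 V, n = 3.
Overall reaction: 3 Ag⁺(aq) + Al(s) → 3 Ag(s) + Al³⁺(aq); Q = [Al³⁺]^1/[Ag⁺]^3.
From E = E° − (0.0592/n) log Q: log Q = (E° − E)·n/0.0592 = (+2.43 − (+2.339))·3/0.0592 = 4.6115.
So 3·log[Ag⁺] = 1·log(0.0073) − log Q = -2.1367 − (4.6115) = -6.7482; log[Ag⁺] = -6.7482 / 3 = -2.2494; [Ag⁺] = 10^(-2.2494) ≈ 0.0056 M.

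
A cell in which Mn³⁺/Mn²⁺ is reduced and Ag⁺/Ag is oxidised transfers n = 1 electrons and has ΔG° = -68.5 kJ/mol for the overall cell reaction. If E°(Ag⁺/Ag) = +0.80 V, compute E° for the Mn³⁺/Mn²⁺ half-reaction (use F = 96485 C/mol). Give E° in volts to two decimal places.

+1.51 V

E°cell = −ΔG°/(nF) = −(-68.5×10³)/((1)(96485)) = +0.710 V.
Since Mn³⁺/Mn²⁺ is the cathode and Ag⁺/Ag the anode, E°cell = E°(Mn³⁺/Mn²⁺) − E°(Ag⁺/Ag).
So E°(Mn³⁺/Mn²⁺) = E°cell + E°(Ag⁺/Ag) = +0.710 + (+0.80) = +1.51 V.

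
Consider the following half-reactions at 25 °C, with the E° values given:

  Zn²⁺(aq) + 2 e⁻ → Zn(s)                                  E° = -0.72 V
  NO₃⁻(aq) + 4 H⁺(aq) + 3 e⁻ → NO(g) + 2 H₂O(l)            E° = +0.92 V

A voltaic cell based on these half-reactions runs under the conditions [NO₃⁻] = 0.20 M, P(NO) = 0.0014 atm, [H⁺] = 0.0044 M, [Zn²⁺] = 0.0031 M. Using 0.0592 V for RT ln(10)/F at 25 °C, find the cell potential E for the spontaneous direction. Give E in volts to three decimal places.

NO₃⁻/NO is the cathode (higher E°), Zn²⁺/Zn the anode: E°cell = +0.92 − (-0.72) = +1.64 V, n = 6.
Overall: 2 NO₃⁻(aq) + 8 H⁺(aq) + 3 Zn(s) → 2 NO(g) + 4 H₂O(l) + 3 Zn²⁺(aq)
Q = P(NO)^2·[Zn²⁺]^3 / ([NO₃⁻]^2·[H⁺]^8); log Q = 7.017.
E = E° − (0.0592/n) log Q = +1.64 − (0.0592/6)(7.017) = +1.571 V.

+1.571 V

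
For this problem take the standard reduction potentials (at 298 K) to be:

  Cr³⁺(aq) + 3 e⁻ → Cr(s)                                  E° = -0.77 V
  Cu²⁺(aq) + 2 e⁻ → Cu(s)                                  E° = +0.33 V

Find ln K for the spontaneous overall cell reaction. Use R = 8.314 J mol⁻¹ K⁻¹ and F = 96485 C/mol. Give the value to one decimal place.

257.0

Cathode: Cu²⁺/Cu; anode: Cr³⁺/Cr. E°cell = (+0.33) − (-0.77) = +1.10 V, with n = 6.
ΔG° = −nFE° = −RT ln K, so ln K = nFE°/(RT) = (6)(96485)(+1.10) / ((8.314)(298)) = 257.026.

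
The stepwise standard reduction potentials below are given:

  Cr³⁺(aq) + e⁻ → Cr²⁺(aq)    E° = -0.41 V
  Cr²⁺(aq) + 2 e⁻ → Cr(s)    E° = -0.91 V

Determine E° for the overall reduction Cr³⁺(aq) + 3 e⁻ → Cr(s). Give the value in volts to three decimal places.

-0.743 V

Standard free energies of sequential steps add: ΔG°₃ = ΔG°₁ + ΔG°₂, so n₃E°₃ = n₁E°₁ + n₂E°₂.
E°₃ = (1×-0.41 + 2×-0.91) / 3 = (-2.230) / 3 = -0.743 V.
Simply averaging or adding the two E° values would be wrong; the electron-weighted sum is required.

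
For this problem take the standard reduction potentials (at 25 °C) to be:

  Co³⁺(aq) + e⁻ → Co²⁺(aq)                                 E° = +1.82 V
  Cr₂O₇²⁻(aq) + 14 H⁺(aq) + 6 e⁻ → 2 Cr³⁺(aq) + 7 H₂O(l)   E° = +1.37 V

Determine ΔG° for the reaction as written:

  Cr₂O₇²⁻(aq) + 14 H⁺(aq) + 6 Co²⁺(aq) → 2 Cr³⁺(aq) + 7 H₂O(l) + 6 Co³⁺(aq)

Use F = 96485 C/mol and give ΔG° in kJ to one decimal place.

As written, Cr₂O₇²⁻/Cr³⁺ is reduced (cathode) and Co³⁺/Co²⁺ is oxidised (anode), so E°cell = (+1.37) − (+1.82) = -0.45 V.
Balancing electrons gives n = 6.
ΔG° = −nFE° = −(6)(96485)(-0.45) = 260,510 J = +260.5 kJ.

+260.5 kJ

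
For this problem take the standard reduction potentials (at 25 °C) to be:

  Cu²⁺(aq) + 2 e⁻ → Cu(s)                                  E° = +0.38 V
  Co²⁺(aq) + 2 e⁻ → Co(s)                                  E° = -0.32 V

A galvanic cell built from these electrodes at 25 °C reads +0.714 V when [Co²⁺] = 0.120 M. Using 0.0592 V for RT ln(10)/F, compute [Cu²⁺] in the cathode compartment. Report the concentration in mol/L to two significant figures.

0.36 M

Cu²⁺/Cu is the cathode, Co²⁺/Co the anode: E°cell = +0.70 V, n = 2.
Overall reaction: Cu²⁺(aq) + Co(s) → Cu(s) + Co²⁺(aq); Q = [Co²⁺]^1/[Cu²⁺]^1.
From E = E° − (0.0592/n) log Q: log Q = (E° − E)·n/0.0592 = (+0.70 − (+0.714))·2/0.0592 = -0.4730.
So 1·log[Cu²⁺] = 1·log(0.12) − log Q = -0.9208 − (-0.4730) = -0.4478; [Cu²⁺] = 10^(-0.4478) ≈ 0.36 M.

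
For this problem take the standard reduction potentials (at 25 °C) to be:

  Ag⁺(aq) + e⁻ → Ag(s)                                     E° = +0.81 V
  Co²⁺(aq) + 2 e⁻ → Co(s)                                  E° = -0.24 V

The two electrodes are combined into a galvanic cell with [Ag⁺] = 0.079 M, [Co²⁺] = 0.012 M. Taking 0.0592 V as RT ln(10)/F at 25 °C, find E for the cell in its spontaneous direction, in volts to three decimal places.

Ag⁺/Ag is the cathode (higher E°), Co²⁺/Co the anode: E°cell = +0.81 − (-0.24) = +1.05 V, n = 2.
Overall: 2 Ag⁺(aq) + Co(s) → 2 Ag(s) + Co²⁺(aq)
Q = [Co²⁺] / ([Ag⁺]^2); log Q = 0.284.
E = E° − (0.0592/n) log Q = +1.05 − (0.0592/2)(0.284) = +1.042 V.

+1.042 V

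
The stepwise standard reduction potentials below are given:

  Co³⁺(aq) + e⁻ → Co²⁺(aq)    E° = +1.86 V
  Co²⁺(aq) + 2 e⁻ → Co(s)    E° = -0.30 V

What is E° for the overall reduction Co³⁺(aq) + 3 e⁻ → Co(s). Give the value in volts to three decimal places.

Adding the free-energy changes (−nFE°) of the two steps gives −n₃FE°₃ = −n₁FE°₁ − n₂FE°₂.
E°₃ = (1×+1.86 + 2×-0.30) / 3 = (+1.260) / 3 = +0.420 V.

+0.420 V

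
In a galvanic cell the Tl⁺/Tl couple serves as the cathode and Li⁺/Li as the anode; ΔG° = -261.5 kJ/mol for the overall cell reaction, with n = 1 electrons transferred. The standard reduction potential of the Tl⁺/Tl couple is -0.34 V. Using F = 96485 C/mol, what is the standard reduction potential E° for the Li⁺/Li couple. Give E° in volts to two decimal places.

-3.05 V

E°cell = −ΔG°/(nF) = −(-261.5×10³)/((1)(96485)) = +2.710 V.
Since Tl⁺/Tl is the cathode and Li⁺/Li the anode, E°cell = E°(Tl⁺/Tl) − E°(Li⁺/Li).
So E°(Li⁺/Li) = E°(Tl⁺/Tl) − E°cell = (-0.34) − (+2.710) = -3.05 V.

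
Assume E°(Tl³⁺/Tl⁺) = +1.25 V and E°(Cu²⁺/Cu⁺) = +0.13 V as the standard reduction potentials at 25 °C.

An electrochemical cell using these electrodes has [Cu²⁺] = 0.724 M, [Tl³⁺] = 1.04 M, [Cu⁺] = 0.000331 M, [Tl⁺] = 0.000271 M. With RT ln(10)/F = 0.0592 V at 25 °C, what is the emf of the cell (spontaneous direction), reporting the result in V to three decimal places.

+1.028 V

Tl³⁺/Tl⁺ is the cathode (higher E°), Cu²⁺/Cu⁺ the anode: E°cell = +1.25 − (+0.13) = +1.12 V, n = 2.
Overall: Tl³⁺(aq) + 2 Cu⁺(aq) → Tl⁺(aq) + 2 Cu²⁺(aq)
Q = [Tl⁺]·[Cu²⁺]^2 / ([Tl³⁺]·[Cu⁺]^2); log Q = 3.096.
E = E° − (0.0592/n) log Q = +1.12 − (0.0592/2)(3.096) = +1.028 V.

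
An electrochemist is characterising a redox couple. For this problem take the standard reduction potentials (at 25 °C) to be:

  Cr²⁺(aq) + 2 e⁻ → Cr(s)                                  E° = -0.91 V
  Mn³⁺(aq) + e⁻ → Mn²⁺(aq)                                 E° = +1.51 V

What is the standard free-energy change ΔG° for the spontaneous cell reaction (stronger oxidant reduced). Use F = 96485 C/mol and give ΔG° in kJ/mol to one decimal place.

-467.0 kJ/mol

Mn³⁺/Mn²⁺ (E° = +1.51 V) is the cathode; Cr²⁺/Cr (E° = -0.91 V) is the anode, so E°cell = +2.42 V.
Balancing electrons gives n = 2 (lcm of 1 and 2).
ΔG° = −nFE° = −(2)(96485)(+2.42) = -466,987 J = -467.0 kJ/mol.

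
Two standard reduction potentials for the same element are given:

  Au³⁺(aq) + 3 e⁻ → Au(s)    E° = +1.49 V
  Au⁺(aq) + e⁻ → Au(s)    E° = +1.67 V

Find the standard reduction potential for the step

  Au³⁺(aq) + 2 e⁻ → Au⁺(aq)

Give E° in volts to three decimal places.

+1.400 V

Sequential free energies add, so n₃E°₃ = n₁E°₁ + n₂E°₂.
With n₃ = 3, and the known step contributing 1×(+1.67) V, the unknown satisfies 2·E° = 3×(+1.49) − 1×(+1.67) = +2.800.
E° = +2.800 / 2 = +1.400 V.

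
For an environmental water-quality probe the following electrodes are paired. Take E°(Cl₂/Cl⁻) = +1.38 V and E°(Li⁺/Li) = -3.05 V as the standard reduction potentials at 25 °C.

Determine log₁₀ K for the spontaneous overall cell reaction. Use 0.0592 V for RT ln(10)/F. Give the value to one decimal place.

Cathode: Cl₂/Cl⁻; anode: Li⁺/Li. E°cell = +4.43 V, n = 2.
log K = nE°cell / 0.0592 = (2)(+4.43) / 0.0592 = 149.7.

149.7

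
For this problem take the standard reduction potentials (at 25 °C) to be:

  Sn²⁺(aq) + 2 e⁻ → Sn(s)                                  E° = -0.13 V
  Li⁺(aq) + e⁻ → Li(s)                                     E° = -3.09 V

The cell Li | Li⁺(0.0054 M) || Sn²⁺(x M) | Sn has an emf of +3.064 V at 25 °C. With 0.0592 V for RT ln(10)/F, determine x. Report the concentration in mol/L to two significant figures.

Sn²⁺/Sn is the cathode, Li⁺/Li the anode: E°cell = +2.96 V, n = 2.
Overall reaction: Sn²⁺(aq) + 2 Li(s) → Sn(s) + 2 Li⁺(aq); Q = [Li⁺]^2/[Sn²⁺]^1.
From E = E° − (0.0592/n) log Q: log Q = (E° − E)·n/0.0592 = (+2.96 − (+3.064))·2/0.0592 = -3.5135.
So 1·log[Sn²⁺] = 2·log(0.0054) − log Q = -4.5352 − (-3.5135) = -1.0217; [Sn²⁺] = 10^(-1.0217) ≈ 0.095 M.

0.095 M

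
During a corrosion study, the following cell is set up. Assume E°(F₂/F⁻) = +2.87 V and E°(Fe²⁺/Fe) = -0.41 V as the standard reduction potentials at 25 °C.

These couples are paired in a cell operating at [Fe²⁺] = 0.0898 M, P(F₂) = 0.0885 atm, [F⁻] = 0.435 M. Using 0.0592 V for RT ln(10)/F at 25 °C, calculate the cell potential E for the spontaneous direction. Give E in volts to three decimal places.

F₂/F⁻ is the cathode (higher E°), Fe²⁺/Fe the anode: E°cell = +2.87 − (-0.41) = +3.28 V, n = 2.
Overall: F₂(g) + Fe(s) → 2 F⁻(aq) + Fe²⁺(aq)
Q = [F⁻]^2·[Fe²⁺] / (P(F₂)); log Q = -0.717.
E = E° − (0.0592/n) log Q = +3.28 − (0.0592/2)(-0.717) = +3.301 V.

+3.301 V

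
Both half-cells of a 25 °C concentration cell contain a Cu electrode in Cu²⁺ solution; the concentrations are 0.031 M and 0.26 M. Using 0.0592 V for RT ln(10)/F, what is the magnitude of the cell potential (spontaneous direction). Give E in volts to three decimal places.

For a concentration cell E°cell = 0. The 0.26 M side is the cathode (reduction is favoured where [Cu²⁺] is higher).
With n = 2, E = −(0.0592/2) log([Cu²⁺]ₐₙ/[Cu²⁺]꜀ₐₜ) = −(0.0592/2) log(0.031/0.26) = −(0.0592/2)(-0.924) = +0.027 V.

+0.027 V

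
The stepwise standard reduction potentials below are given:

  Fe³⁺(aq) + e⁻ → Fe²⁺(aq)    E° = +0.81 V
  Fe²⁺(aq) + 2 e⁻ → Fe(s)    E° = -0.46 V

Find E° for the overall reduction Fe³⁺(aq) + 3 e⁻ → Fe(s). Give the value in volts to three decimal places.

Adding the free-energy changes (−nFE°) of the two steps gives −n₃FE°₃ = −n₁FE°₁ − n₂FE°₂.
E°₃ = (1×+0.81 + 2×-0.46) / 3 = (-0.110) / 3 = -0.037 V.

-0.037 V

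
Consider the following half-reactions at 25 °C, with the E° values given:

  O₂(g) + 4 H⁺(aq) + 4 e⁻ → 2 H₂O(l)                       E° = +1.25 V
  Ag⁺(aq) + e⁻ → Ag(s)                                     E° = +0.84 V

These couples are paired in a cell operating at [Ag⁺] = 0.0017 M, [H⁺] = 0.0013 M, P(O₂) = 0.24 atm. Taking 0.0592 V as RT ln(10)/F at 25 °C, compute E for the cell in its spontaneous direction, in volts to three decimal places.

O₂/H₂O is the cathode (higher E°), Ag⁺/Ag the anode: E°cell = +1.25 − (+0.84) = +0.41 V, n = 4.
Overall: O₂(g) + 4 H⁺(aq) + 4 Ag(s) → 2 H₂O(l) + 4 Ag⁺(aq)
Q = [Ag⁺]^4 / (P(O₂)·[H⁺]^4); log Q = 1.086.
E = E° − (0.0592/n) log Q = +0.41 − (0.0592/4)(1.086) = +0.394 V.

+0.394 V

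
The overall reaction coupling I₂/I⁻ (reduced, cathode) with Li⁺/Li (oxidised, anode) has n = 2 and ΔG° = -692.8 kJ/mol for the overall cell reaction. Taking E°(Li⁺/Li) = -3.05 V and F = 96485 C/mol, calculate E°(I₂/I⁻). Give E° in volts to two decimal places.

+0.54 V

E°cell = −ΔG°/(nF) = −(-692.8×10³)/((2)(96485)) = +3.590 V.
Since I₂/I⁻ is the cathode and Li⁺/Li the anode, E°cell = E°(I₂/I⁻) − E°(Li⁺/Li).
So E°(I₂/I⁻) = E°cell + E°(Li⁺/Li) = +3.590 + (-3.05) = +0.54 V.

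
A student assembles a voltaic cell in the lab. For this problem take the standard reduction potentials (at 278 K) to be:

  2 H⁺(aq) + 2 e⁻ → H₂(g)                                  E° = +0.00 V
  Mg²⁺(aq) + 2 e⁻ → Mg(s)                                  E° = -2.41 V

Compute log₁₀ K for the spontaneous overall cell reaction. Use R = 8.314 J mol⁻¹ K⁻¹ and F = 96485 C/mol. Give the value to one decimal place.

Cathode: H⁺/H₂; anode: Mg²⁺/Mg. E°cell = (+0.00) − (-2.41) = +2.41 V, with n = 2.
ΔG° = −nFE° = −RT ln K, so ln K = nFE°/(RT) = (2)(96485)(+2.41) / ((8.314)(278)) = 201.211.
log₁₀ K = 201.211 / ln 10 = 87.4.

87.4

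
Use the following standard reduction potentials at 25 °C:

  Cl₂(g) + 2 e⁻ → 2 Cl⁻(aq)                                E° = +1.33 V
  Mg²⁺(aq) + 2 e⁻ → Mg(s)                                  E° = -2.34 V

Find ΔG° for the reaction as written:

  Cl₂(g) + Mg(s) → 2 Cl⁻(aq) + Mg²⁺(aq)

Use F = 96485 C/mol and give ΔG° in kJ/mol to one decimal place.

-708.2 kJ/mol

As written, Cl₂/Cl⁻ is reduced (cathode) and Mg²⁺/Mg is oxidised (anode), so E°cell = (+1.33) − (-2.34) = +3.67 V.
Balancing electrons gives n = 2.
ΔG° = −nFE° = −(2)(96485)(+3.67) = -708,200 J = -708.2 kJ/mol.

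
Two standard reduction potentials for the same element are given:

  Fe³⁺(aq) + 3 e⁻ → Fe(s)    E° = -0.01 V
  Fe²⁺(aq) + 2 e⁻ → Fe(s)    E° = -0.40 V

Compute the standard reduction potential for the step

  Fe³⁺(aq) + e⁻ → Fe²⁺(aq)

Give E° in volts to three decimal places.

Sequential free energies add, so n₃E°₃ = n₁E°₁ + n₂E°₂.
With n₃ = 3, and the known step contributing 2×(-0.40) V, the unknown satisfies 1·E° = 3×(-0.01) − 2×(-0.40) = +0.770.
E° = +0.770 / 1 = +0.770 V.

+0.770 V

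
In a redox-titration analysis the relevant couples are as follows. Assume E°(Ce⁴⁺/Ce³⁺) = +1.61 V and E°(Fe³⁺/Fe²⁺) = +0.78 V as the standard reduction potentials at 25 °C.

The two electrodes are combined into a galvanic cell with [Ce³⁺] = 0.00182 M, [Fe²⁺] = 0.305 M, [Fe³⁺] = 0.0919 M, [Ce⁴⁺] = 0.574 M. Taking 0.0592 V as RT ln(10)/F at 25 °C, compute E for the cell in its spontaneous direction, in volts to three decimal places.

+1.009 V

Ce⁴⁺/Ce³⁺ is the cathode (higher E°), Fe³⁺/Fe²⁺ the anode: E°cell = +1.61 − (+0.78) = +0.83 V, n = 1.
Overall: Ce⁴⁺(aq) + Fe²⁺(aq) → Ce³⁺(aq) + Fe³⁺(aq)
Q = [Ce³⁺]·[Fe³⁺] / ([Ce⁴⁺]·[Fe²⁺]); log Q = -3.020.
E = E° − (0.0592/n) log Q = +0.83 − (0.0592/1)(-3.020) = +1.009 V.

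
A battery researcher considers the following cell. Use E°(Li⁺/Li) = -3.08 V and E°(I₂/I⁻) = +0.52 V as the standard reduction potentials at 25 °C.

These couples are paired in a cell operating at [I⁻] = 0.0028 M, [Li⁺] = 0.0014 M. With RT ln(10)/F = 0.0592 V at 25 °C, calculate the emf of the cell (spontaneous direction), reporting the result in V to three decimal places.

+3.920 V

I₂/I⁻ is the cathode (higher E°), Li⁺/Li the anode: E°cell = +0.52 − (-3.08) = +3.60 V, n = 2.
Overall: I₂(s) + 2 Li(s) → 2 I⁻(aq) + 2 Li⁺(aq)
Q = [I⁻]^2·[Li⁺]^2; log Q = -10.813.
E = E° − (0.0592/n) log Q = +3.60 − (0.0592/2)(-10.813) = +3.920 V.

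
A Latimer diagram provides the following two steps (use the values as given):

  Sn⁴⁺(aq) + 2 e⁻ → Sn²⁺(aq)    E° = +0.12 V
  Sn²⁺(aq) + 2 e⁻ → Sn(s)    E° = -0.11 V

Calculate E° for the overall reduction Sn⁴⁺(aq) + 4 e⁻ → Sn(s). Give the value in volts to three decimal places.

+0.005 V

Standard free energies of sequential steps add: ΔG°₃ = ΔG°₁ + ΔG°₂, so n₃E°₃ = n₁E°₁ + n₂E°₂.
E°₃ = (2×+0.12 + 2×-0.11) / 4 = (+0.020) / 4 = +0.005 V.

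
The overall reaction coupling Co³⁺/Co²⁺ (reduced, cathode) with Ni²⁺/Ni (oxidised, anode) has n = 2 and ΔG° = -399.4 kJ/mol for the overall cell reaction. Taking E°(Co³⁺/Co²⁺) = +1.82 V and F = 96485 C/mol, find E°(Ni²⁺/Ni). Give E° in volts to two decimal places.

-0.25 V

E°cell = −ΔG°/(nF) = −(-399.4×10³)/((2)(96485)) = +2.070 V.
Since Co³⁺/Co²⁺ is the cathode and Ni²⁺/Ni the anode, E°cell = E°(Co³⁺/Co²⁺) − E°(Ni²⁺/Ni).
So E°(Ni²⁺/Ni) = E°(Co³⁺/Co²⁺) − E°cell = (+1.82) − (+2.070) = -0.25 V.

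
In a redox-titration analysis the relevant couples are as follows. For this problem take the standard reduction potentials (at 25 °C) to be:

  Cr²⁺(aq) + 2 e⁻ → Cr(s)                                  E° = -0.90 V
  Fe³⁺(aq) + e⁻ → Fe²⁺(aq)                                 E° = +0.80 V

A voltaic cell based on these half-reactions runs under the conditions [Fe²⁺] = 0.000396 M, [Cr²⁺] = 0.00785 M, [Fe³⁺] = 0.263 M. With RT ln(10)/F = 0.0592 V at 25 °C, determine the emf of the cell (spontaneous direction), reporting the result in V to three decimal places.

+1.929 V

Fe³⁺/Fe²⁺ is the cathode (higher E°), Cr²⁺/Cr the anode: E°cell = +0.80 − (-0.90) = +1.70 V, n = 2.
Overall: 2 Fe³⁺(aq) + Cr(s) → 2 Fe²⁺(aq) + Cr²⁺(aq)
Q = [Fe²⁺]^2·[Cr²⁺] / ([Fe³⁺]^2); log Q = -7.750.
E = E° − (0.0592/n) log Q = +1.70 − (0.0592/2)(-7.750) = +1.929 V.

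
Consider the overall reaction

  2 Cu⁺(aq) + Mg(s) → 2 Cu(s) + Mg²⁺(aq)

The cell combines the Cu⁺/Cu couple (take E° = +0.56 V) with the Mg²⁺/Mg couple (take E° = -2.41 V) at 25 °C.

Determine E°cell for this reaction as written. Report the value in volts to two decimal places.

+2.97 V

The Cu⁺/Cu couple has the higher reduction potential, so it is the cathode; Mg²⁺/Mg is oxidised at the anode.
E°cell = E°(cathode) − E°(anode) = (+0.56) − (-2.41) = +2.97 V.
Since E°cell > 0, the reaction is spontaneous under standard conditions.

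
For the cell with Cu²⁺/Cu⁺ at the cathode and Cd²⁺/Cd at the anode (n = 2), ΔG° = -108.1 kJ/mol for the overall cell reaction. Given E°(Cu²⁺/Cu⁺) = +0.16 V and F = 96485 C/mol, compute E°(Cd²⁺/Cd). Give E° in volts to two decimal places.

-0.40 V

E°cell = −ΔG°/(nF) = −(-108.1×10³)/((2)(96485)) = +0.560 V.
Since Cu²⁺/Cu⁺ is the cathode and Cd²⁺/Cd the anode, E°cell = E°(Cu²⁺/Cu⁺) − E°(Cd²⁺/Cd).
So E°(Cd²⁺/Cd) = E°(Cu²⁺/Cu⁺) − E°cell = (+0.16) − (+0.560) = -0.40 V.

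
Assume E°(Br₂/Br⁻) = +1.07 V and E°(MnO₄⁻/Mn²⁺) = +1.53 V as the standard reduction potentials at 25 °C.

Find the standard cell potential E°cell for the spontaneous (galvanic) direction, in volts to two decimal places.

The MnO₄⁻/Mn²⁺ couple has the higher reduction potential, so it is the cathode; Br₂/Br⁻ is oxidised at the anode.
E°cell = E°(cathode) − E°(anode) = (+1.53) − (+1.07) = +0.46 V.

+0.46 V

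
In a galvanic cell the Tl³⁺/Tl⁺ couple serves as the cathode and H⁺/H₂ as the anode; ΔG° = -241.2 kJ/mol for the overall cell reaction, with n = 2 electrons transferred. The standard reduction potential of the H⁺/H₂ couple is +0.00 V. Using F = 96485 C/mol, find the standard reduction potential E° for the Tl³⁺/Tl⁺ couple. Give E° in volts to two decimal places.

E°cell = −ΔG°/(nF) = −(-241.2×10³)/((2)(96485)) = +1.250 V.
Since Tl³⁺/Tl⁺ is the cathode and H⁺/H₂ the anode, E°cell = E°(Tl³⁺/Tl⁺) − E°(H⁺/H₂).
So E°(Tl³⁺/Tl⁺) = E°cell + E°(H⁺/H₂) = +1.250 + (+0.00) = +1.25 V.

+1.25 V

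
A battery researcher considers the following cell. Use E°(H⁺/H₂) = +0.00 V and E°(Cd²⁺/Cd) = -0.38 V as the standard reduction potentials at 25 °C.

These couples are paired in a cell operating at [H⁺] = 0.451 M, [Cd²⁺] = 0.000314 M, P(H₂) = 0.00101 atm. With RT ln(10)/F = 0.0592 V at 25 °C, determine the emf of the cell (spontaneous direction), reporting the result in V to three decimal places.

+0.552 V

H⁺/H₂ is the cathode (higher E°), Cd²⁺/Cd the anode: E°cell = +0.00 − (-0.38) = +0.38 V, n = 2.
Overall: 2 H⁺(aq) + Cd(s) → H₂(g) + Cd²⁺(aq)
Q = P(H₂)·[Cd²⁺] / ([H⁺]^2); log Q = -5.807.
E = E° − (0.0592/n) log Q = +0.38 − (0.0592/2)(-5.807) = +0.552 V.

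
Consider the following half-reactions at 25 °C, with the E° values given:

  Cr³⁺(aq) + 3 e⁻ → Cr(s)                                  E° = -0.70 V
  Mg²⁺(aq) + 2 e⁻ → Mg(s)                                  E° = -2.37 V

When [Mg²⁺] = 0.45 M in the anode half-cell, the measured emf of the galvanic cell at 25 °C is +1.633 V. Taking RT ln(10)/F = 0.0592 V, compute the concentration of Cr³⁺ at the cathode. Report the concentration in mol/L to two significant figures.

0.0040 M

Cr³⁺/Cr is the cathode, Mg²⁺/Mg the anode: E°cell = +1.67 V, n = 6.
Overall reaction: 2 Cr³⁺(aq) + 3 Mg(s) → 2 Cr(s) + 3 Mg²⁺(aq); Q = [Mg²⁺]^3/[Cr³⁺]^2.
From E = E° − (0.0592/n) log Q: log Q = (E° − E)·n/0.0592 = (+1.67 − (+1.633))·6/0.0592 = 3.7500.
So 2·log[Cr³⁺] = 3·log(0.45) − log Q = -1.0404 − (3.7500) = -4.7904; log[Cr³⁺] = -4.7904 / 2 = -2.3952; [Cr³⁺] = 10^(-2.3952) ≈ 0.0040 M.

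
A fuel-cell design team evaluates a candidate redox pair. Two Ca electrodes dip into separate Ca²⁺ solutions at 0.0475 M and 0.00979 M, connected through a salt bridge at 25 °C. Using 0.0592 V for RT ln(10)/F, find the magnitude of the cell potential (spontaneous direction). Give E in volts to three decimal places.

+0.020 V

For a concentration cell E°cell = 0. The 0.0475 M side is the cathode (reduction is favoured where [Ca²⁺] is higher).
With n = 2, E = −(0.0592/2) log([Ca²⁺]ₐₙ/[Ca²⁺]꜀ₐₜ) = −(0.0592/2) log(0.00979/0.0475) = −(0.0592/2)(-0.686) = +0.020 V.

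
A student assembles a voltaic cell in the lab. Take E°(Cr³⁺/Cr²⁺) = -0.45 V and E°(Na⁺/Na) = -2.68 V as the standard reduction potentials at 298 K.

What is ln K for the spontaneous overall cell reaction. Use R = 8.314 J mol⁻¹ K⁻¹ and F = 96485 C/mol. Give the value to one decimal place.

Cathode: Cr³⁺/Cr²⁺; anode: Na⁺/Na. E°cell = (-0.45) − (-2.68) = +2.23 V, with n = 1.
ΔG° = −nFE° = −RT ln K, so ln K = nFE°/(RT) = (1)(96485)(+2.23) / ((8.314)(298)) = 86.844.

86.8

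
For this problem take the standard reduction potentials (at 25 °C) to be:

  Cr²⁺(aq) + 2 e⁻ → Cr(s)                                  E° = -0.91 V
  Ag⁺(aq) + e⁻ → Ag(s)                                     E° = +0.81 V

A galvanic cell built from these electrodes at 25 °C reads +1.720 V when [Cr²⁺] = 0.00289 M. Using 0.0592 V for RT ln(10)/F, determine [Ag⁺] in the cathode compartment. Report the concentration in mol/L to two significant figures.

Ag⁺/Ag is the cathode, Cr²⁺/Cr the anode: E°cell = +1.72 V, n = 2.
Overall reaction: 2 Ag⁺(aq) + Cr(s) → 2 Ag(s) + Cr²⁺(aq); Q = [Cr²⁺]^1/[Ag⁺]^2.
From E = E° − (0.0592/n) log Q: log Q = (E° − E)·n/0.0592 = (+1.72 − (+1.720))·2/0.0592 = 0.0000.
So 2·log[Ag⁺] = 1·log(0.00289) − log Q = -2.5391 − (0.0000) = -2.5391; log[Ag⁺] = -2.5391 / 2 = -1.2695; [Ag⁺] = 10^(-1.2695) ≈ 0.054 M.

0.054 M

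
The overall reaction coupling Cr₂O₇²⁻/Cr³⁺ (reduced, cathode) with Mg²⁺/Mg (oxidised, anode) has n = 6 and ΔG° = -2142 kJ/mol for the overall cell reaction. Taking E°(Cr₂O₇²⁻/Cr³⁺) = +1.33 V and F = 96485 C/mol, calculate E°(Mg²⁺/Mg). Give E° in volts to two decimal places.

-2.37 V

E°cell = −ΔG°/(nF) = −(-2142×10³)/((6)(96485)) = +3.700 V.
Since Cr₂O₇²⁻/Cr³⁺ is the cathode and Mg²⁺/Mg the anode, E°cell = E°(Cr₂O₇²⁻/Cr³⁺) − E°(Mg²⁺/Mg).
So E°(Mg²⁺/Mg) = E°(Cr₂O₇²⁻/Cr³⁺) − E°cell = (+1.33) − (+3.700) = -2.37 V.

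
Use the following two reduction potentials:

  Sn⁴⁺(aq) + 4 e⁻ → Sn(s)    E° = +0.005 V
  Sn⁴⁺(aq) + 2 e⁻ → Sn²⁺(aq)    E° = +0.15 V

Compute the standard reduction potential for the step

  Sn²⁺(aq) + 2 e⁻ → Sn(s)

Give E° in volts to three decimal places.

Sequential free energies add, so n₃E°₃ = n₁E°₁ + n₂E°₂.
With n₃ = 4, and the known step contributing 2×(+0.15) V, the unknown satisfies 2·E° = 4×(+0.005) − 2×(+0.15) = -0.280.
E° = -0.280 / 2 = -0.140 V.

-0.140 V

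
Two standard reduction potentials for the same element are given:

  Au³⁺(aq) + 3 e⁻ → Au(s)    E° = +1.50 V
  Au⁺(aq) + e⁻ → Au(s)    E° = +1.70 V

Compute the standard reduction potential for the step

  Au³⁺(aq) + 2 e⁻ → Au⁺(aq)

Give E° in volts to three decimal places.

+1.400 V

Sequential free energies add, so n₃E°₃ = n₁E°₁ + n₂E°₂.
With n₃ = 3, and the known step contributing 1×(+1.70) V, the unknown satisfies 2·E° = 3×(+1.50) − 1×(+1.70) = +2.800.
E° = +2.800 / 2 = +1.400 V.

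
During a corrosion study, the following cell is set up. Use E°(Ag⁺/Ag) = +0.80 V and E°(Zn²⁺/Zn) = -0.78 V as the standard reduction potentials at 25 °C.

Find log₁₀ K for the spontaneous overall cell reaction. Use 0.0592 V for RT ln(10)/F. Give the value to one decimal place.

53.4

Cathode: Ag⁺/Ag; anode: Zn²⁺/Zn. E°cell = +1.58 V, n = 2.
log K = nE°cell / 0.0592 = (2)(+1.58) / 0.0592 = 53.4.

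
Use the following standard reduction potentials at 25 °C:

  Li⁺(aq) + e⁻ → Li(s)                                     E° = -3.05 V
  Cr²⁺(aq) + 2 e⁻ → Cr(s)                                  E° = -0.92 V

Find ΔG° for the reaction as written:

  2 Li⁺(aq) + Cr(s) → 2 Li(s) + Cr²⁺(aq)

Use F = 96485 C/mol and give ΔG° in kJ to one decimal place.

As written, Li⁺/Li is reduced (cathode) and Cr²⁺/Cr is oxidised (anode), so E°cell = (-3.05) − (-0.92) = -2.13 V.
Balancing electrons gives n = 2.
ΔG° = −nFE° = −(2)(96485)(-2.13) = 411,026 J = +411.0 kJ.

+411.0 kJ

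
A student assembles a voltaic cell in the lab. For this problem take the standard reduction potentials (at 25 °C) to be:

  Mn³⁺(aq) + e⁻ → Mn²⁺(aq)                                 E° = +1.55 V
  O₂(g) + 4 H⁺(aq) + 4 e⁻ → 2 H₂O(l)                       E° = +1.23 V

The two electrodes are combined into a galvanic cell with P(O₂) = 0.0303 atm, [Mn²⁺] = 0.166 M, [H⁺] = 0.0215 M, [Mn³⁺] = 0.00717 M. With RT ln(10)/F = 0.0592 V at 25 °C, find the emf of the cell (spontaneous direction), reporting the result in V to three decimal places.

+0.360 V

Mn³⁺/Mn²⁺ is the cathode (higher E°), O₂/H₂O the anode: E°cell = +1.55 − (+1.23) = +0.32 V, n = 4.
Overall: 4 Mn³⁺(aq) + 2 H₂O(l) → 4 Mn²⁺(aq) + O₂(g) + 4 H⁺(aq)
Q = [Mn²⁺]^4·P(O₂)·[H⁺]^4 / ([Mn³⁺]^4); log Q = -2.730.
E = E° − (0.0592/n) log Q = +0.32 − (0.0592/4)(-2.730) = +0.360 V.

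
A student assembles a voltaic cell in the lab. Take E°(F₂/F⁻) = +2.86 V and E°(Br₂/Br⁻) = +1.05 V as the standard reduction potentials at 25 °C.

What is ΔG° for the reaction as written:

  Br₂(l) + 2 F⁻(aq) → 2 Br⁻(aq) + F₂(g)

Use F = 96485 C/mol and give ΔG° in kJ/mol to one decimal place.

As written, Br₂/Br⁻ is reduced (cathode) and F₂/F⁻ is oxidised (anode), so E°cell = (+1.05) − (+2.86) = -1.81 V.
Balancing electrons gives n = 2.
ΔG° = −nFE° = −(2)(96485)(-1.81) = 349,276 J = +349.3 kJ/mol.

+349.3 kJ/mol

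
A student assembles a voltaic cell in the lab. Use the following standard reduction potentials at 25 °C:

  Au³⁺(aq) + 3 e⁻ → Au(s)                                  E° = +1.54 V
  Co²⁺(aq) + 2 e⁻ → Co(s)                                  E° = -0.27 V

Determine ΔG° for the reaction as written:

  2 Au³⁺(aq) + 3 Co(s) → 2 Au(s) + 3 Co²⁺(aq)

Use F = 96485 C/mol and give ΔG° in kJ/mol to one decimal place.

-1047.8 kJ/mol

As written, Au³⁺/Au is reduced (cathode) and Co²⁺/Co is oxidised (anode), so E°cell = (+1.54) − (-0.27) = +1.81 V.
Balancing electrons gives n = 6.
ΔG° = −nFE° = −(6)(96485)(+1.81) = -1,047,827 J = -1047.8 kJ/mol.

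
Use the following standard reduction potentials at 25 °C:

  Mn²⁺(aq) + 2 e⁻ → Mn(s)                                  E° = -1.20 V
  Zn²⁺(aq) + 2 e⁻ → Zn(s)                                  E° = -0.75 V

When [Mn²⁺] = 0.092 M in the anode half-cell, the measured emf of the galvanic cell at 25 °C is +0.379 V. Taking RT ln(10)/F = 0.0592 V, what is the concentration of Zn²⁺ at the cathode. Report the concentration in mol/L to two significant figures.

Zn²⁺/Zn is the cathode, Mn²⁺/Mn the anode: E°cell = +0.45 V, n = 2.
Overall reaction: Zn²⁺(aq) + Mn(s) → Zn(s) + Mn²⁺(aq); Q = [Mn²⁺]^1/[Zn²⁺]^1.
From E = E° − (0.0592/n) log Q: log Q = (E° − E)·n/0.0592 = (+0.45 − (+0.379))·2/0.0592 = 2.3986.
So 1·log[Zn²⁺] = 1·log(0.092) − log Q = -1.0362 − (2.3986) = -3.4348; [Zn²⁺] = 10^(-3.4348) ≈ 0.00037 M.

0.00037 M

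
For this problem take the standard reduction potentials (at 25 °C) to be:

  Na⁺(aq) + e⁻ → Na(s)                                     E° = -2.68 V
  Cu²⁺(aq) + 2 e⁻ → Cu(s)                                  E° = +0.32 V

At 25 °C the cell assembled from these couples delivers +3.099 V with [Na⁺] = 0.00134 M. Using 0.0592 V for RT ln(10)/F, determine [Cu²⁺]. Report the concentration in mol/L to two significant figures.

Cu²⁺/Cu is the cathode, Na⁺/Na the anode: E°cell = +3.00 V, n = 2.
Overall reaction: Cu²⁺(aq) + 2 Na(s) → Cu(s) + 2 Na⁺(aq); Q = [Na⁺]^2/[Cu²⁺]^1.
From E = E° − (0.0592/n) log Q: log Q = (E° − E)·n/0.0592 = (+3.00 − (+3.099))·2/0.0592 = -3.3446.
So 1·log[Cu²⁺] = 2·log(0.00134) − log Q = -5.7458 − (-3.3446) = -2.4012; [Cu²⁺] = 10^(-2.4012) ≈ 0.0040 M.

0.0040 M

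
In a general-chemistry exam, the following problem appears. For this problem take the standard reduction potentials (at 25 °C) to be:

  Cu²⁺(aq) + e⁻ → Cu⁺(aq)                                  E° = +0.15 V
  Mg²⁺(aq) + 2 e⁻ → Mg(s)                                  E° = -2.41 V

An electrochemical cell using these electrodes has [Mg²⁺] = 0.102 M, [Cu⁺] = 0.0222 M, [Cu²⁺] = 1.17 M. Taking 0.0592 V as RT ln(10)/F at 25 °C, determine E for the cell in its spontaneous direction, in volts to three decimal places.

Cu²⁺/Cu⁺ is the cathode (higher E°), Mg²⁺/Mg the anode: E°cell = +0.15 − (-2.41) = +2.56 V, n = 2.
Overall: 2 Cu²⁺(aq) + Mg(s) → 2 Cu⁺(aq) + Mg²⁺(aq)
Q = [Cu⁺]^2·[Mg²⁺] / ([Cu²⁺]^2); log Q = -4.435.
E = E° − (0.0592/n) log Q = +2.56 − (0.0592/2)(-4.435) = +2.691 V.

+2.691 V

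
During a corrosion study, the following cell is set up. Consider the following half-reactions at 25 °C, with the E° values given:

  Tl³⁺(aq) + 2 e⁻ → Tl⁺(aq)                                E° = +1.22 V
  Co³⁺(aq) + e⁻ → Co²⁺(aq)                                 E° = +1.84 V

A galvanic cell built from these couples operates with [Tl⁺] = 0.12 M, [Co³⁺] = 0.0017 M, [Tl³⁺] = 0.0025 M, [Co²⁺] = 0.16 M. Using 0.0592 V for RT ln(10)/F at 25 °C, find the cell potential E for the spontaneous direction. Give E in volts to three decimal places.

+0.553 V

Co³⁺/Co²⁺ is the cathode (higher E°), Tl³⁺/Tl⁺ the anode: E°cell = +1.84 − (+1.22) = +0.62 V, n = 2.
Overall: 2 Co³⁺(aq) + Tl⁺(aq) → 2 Co²⁺(aq) + Tl³⁺(aq)
Q = [Co²⁺]^2·[Tl³⁺] / ([Co³⁺]^2·[Tl⁺]); log Q = 2.266.
E = E° − (0.0592/n) log Q = +0.62 − (0.0592/2)(2.266) = +0.553 V.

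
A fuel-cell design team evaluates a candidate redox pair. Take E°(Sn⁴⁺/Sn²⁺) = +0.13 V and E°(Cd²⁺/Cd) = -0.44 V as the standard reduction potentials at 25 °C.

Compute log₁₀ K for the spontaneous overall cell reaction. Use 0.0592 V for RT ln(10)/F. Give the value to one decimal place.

Cathode: Sn⁴⁺/Sn²⁺; anode: Cd²⁺/Cd. E°cell = +0.57 V, n = 2.
log K = nE°cell / 0.0592 = (2)(+0.57) / 0.0592 = 19.3.

19.3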